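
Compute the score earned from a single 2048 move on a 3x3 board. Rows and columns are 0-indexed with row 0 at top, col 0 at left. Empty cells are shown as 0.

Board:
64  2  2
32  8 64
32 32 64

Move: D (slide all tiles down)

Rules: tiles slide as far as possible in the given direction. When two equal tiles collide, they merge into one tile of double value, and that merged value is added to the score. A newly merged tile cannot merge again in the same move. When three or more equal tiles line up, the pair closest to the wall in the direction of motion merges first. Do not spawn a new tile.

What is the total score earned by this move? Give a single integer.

Slide down:
col 0: [64, 32, 32] -> [0, 64, 64]  score +64 (running 64)
col 1: [2, 8, 32] -> [2, 8, 32]  score +0 (running 64)
col 2: [2, 64, 64] -> [0, 2, 128]  score +128 (running 192)
Board after move:
  0   2   0
 64   8   2
 64  32 128

Answer: 192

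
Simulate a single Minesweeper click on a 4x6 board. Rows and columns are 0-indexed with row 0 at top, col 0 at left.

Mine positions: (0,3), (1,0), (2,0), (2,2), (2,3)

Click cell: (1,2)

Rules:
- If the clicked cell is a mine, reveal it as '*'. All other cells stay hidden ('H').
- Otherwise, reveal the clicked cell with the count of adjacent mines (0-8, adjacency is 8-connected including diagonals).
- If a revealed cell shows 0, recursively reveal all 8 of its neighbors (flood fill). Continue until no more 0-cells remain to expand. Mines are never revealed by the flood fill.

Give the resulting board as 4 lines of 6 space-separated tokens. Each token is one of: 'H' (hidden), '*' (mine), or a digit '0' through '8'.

H H H H H H
H H 3 H H H
H H H H H H
H H H H H H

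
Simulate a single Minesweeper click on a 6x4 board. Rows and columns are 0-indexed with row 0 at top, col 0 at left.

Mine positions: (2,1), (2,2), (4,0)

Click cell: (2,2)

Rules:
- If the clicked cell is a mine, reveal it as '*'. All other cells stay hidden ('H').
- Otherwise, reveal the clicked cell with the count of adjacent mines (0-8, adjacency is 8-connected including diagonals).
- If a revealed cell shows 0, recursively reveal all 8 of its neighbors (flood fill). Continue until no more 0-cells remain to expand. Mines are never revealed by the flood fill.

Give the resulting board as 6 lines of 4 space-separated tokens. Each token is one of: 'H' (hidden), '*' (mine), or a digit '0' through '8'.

H H H H
H H H H
H H * H
H H H H
H H H H
H H H H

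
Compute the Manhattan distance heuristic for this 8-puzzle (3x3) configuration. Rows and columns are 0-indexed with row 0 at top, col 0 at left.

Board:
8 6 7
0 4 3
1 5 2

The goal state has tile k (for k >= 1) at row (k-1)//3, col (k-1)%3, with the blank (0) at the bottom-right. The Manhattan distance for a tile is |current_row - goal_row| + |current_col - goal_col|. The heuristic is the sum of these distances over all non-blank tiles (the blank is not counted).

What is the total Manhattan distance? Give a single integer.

Answer: 17

Derivation:
Tile 8: (0,0)->(2,1) = 3
Tile 6: (0,1)->(1,2) = 2
Tile 7: (0,2)->(2,0) = 4
Tile 4: (1,1)->(1,0) = 1
Tile 3: (1,2)->(0,2) = 1
Tile 1: (2,0)->(0,0) = 2
Tile 5: (2,1)->(1,1) = 1
Tile 2: (2,2)->(0,1) = 3
Sum: 3 + 2 + 4 + 1 + 1 + 2 + 1 + 3 = 17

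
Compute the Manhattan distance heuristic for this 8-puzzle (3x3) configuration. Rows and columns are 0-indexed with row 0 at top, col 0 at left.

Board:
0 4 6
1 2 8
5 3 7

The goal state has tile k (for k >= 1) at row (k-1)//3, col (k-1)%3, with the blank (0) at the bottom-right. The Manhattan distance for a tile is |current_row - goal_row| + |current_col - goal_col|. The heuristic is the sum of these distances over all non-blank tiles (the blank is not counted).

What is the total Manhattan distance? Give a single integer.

Tile 4: (0,1)->(1,0) = 2
Tile 6: (0,2)->(1,2) = 1
Tile 1: (1,0)->(0,0) = 1
Tile 2: (1,1)->(0,1) = 1
Tile 8: (1,2)->(2,1) = 2
Tile 5: (2,0)->(1,1) = 2
Tile 3: (2,1)->(0,2) = 3
Tile 7: (2,2)->(2,0) = 2
Sum: 2 + 1 + 1 + 1 + 2 + 2 + 3 + 2 = 14

Answer: 14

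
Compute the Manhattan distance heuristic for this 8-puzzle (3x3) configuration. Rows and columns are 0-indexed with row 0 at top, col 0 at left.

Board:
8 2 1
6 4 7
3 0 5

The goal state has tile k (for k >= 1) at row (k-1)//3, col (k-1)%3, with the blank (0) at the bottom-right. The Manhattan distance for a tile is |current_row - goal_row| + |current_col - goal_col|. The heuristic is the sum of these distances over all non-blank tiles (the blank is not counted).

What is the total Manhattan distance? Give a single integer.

Answer: 17

Derivation:
Tile 8: (0,0)->(2,1) = 3
Tile 2: (0,1)->(0,1) = 0
Tile 1: (0,2)->(0,0) = 2
Tile 6: (1,0)->(1,2) = 2
Tile 4: (1,1)->(1,0) = 1
Tile 7: (1,2)->(2,0) = 3
Tile 3: (2,0)->(0,2) = 4
Tile 5: (2,2)->(1,1) = 2
Sum: 3 + 0 + 2 + 2 + 1 + 3 + 4 + 2 = 17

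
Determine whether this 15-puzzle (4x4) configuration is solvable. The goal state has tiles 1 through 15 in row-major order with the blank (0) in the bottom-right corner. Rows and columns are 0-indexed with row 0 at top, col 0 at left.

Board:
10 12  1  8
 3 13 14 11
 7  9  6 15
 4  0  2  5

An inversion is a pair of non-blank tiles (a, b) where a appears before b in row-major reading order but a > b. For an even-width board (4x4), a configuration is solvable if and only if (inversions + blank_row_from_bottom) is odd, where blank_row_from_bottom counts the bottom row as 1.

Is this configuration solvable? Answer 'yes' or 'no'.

Inversions: 61
Blank is in row 3 (0-indexed from top), which is row 1 counting from the bottom (bottom = 1).
61 + 1 = 62, which is even, so the puzzle is not solvable.

Answer: no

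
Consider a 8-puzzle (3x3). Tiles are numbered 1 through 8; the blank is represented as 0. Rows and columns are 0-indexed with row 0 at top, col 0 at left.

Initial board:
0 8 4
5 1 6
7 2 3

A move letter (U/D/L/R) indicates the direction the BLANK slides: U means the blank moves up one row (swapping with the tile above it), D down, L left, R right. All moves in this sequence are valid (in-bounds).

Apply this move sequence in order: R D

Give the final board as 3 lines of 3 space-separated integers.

Answer: 8 1 4
5 0 6
7 2 3

Derivation:
After move 1 (R):
8 0 4
5 1 6
7 2 3

After move 2 (D):
8 1 4
5 0 6
7 2 3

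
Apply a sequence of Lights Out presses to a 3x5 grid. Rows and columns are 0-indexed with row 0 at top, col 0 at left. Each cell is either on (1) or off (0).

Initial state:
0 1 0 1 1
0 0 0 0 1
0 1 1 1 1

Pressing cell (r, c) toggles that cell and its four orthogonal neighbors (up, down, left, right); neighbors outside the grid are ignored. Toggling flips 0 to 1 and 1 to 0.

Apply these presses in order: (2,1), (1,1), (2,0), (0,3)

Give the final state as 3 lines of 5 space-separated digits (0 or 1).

After press 1 at (2,1):
0 1 0 1 1
0 1 0 0 1
1 0 0 1 1

After press 2 at (1,1):
0 0 0 1 1
1 0 1 0 1
1 1 0 1 1

After press 3 at (2,0):
0 0 0 1 1
0 0 1 0 1
0 0 0 1 1

After press 4 at (0,3):
0 0 1 0 0
0 0 1 1 1
0 0 0 1 1

Answer: 0 0 1 0 0
0 0 1 1 1
0 0 0 1 1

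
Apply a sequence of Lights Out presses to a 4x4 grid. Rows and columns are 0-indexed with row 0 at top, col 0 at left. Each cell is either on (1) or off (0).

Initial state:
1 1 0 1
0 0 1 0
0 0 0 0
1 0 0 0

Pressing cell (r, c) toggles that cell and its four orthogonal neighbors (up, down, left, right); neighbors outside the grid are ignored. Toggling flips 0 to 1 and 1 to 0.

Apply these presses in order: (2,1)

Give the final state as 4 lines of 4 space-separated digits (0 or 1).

After press 1 at (2,1):
1 1 0 1
0 1 1 0
1 1 1 0
1 1 0 0

Answer: 1 1 0 1
0 1 1 0
1 1 1 0
1 1 0 0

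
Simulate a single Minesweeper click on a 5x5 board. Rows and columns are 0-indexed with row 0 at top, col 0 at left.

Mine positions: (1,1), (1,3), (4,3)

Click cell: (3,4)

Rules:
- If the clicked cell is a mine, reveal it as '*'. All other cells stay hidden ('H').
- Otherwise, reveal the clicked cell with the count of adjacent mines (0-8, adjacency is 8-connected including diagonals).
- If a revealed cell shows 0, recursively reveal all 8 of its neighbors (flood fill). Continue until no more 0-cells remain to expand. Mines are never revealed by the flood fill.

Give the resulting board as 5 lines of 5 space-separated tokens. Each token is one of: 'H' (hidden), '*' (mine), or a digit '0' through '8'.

H H H H H
H H H H H
H H H H H
H H H H 1
H H H H H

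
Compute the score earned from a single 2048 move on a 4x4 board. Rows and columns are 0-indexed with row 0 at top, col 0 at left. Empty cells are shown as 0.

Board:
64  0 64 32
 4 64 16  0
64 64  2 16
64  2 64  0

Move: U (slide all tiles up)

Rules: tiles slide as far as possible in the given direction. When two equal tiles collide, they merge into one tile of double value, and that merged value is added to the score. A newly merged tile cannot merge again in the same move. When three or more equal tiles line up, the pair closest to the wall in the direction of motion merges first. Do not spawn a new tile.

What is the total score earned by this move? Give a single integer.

Slide up:
col 0: [64, 4, 64, 64] -> [64, 4, 128, 0]  score +128 (running 128)
col 1: [0, 64, 64, 2] -> [128, 2, 0, 0]  score +128 (running 256)
col 2: [64, 16, 2, 64] -> [64, 16, 2, 64]  score +0 (running 256)
col 3: [32, 0, 16, 0] -> [32, 16, 0, 0]  score +0 (running 256)
Board after move:
 64 128  64  32
  4   2  16  16
128   0   2   0
  0   0  64   0

Answer: 256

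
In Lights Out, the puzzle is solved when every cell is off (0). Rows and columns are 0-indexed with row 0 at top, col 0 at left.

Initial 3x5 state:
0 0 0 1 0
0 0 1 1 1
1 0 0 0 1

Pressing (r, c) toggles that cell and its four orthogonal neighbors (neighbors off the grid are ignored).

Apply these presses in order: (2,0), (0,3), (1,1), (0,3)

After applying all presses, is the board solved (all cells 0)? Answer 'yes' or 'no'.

Answer: no

Derivation:
After press 1 at (2,0):
0 0 0 1 0
1 0 1 1 1
0 1 0 0 1

After press 2 at (0,3):
0 0 1 0 1
1 0 1 0 1
0 1 0 0 1

After press 3 at (1,1):
0 1 1 0 1
0 1 0 0 1
0 0 0 0 1

After press 4 at (0,3):
0 1 0 1 0
0 1 0 1 1
0 0 0 0 1

Lights still on: 6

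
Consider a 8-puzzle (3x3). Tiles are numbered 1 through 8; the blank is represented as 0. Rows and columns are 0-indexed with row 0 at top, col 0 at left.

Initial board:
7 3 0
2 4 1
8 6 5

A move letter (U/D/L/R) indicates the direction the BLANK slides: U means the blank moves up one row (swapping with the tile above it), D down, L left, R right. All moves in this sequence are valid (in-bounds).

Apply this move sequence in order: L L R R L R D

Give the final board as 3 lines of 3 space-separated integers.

Answer: 7 3 1
2 4 0
8 6 5

Derivation:
After move 1 (L):
7 0 3
2 4 1
8 6 5

After move 2 (L):
0 7 3
2 4 1
8 6 5

After move 3 (R):
7 0 3
2 4 1
8 6 5

After move 4 (R):
7 3 0
2 4 1
8 6 5

After move 5 (L):
7 0 3
2 4 1
8 6 5

After move 6 (R):
7 3 0
2 4 1
8 6 5

After move 7 (D):
7 3 1
2 4 0
8 6 5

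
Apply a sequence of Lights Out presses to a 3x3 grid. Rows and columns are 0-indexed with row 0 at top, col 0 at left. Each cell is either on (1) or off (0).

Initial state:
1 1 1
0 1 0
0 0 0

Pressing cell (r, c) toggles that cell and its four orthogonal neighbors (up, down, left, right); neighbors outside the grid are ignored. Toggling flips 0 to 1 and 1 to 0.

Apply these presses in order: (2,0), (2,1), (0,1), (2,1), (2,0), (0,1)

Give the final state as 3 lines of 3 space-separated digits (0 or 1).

Answer: 1 1 1
0 1 0
0 0 0

Derivation:
After press 1 at (2,0):
1 1 1
1 1 0
1 1 0

After press 2 at (2,1):
1 1 1
1 0 0
0 0 1

After press 3 at (0,1):
0 0 0
1 1 0
0 0 1

After press 4 at (2,1):
0 0 0
1 0 0
1 1 0

After press 5 at (2,0):
0 0 0
0 0 0
0 0 0

After press 6 at (0,1):
1 1 1
0 1 0
0 0 0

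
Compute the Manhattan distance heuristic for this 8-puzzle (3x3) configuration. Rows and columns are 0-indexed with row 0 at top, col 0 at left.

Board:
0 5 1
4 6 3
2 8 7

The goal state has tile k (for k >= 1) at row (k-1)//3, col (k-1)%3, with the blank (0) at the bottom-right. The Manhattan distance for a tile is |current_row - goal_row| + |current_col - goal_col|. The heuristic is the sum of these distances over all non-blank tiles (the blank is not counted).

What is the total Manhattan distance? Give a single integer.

Tile 5: (0,1)->(1,1) = 1
Tile 1: (0,2)->(0,0) = 2
Tile 4: (1,0)->(1,0) = 0
Tile 6: (1,1)->(1,2) = 1
Tile 3: (1,2)->(0,2) = 1
Tile 2: (2,0)->(0,1) = 3
Tile 8: (2,1)->(2,1) = 0
Tile 7: (2,2)->(2,0) = 2
Sum: 1 + 2 + 0 + 1 + 1 + 3 + 0 + 2 = 10

Answer: 10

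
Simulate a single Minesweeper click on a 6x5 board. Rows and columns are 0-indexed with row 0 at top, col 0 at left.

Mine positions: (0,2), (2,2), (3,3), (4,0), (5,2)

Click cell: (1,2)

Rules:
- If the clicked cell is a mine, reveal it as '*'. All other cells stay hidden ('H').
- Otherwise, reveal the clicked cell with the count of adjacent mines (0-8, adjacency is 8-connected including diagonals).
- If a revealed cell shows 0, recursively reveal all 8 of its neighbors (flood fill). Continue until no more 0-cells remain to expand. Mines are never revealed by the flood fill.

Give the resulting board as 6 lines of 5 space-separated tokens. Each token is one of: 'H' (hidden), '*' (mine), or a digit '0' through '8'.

H H H H H
H H 2 H H
H H H H H
H H H H H
H H H H H
H H H H H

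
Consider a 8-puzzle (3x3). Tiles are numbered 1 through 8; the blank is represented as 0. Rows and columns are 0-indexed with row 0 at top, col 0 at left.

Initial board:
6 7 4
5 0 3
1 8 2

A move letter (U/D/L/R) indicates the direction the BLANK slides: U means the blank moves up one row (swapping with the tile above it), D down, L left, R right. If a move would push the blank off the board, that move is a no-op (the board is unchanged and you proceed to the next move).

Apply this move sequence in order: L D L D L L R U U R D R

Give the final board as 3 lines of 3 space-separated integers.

After move 1 (L):
6 7 4
0 5 3
1 8 2

After move 2 (D):
6 7 4
1 5 3
0 8 2

After move 3 (L):
6 7 4
1 5 3
0 8 2

After move 4 (D):
6 7 4
1 5 3
0 8 2

After move 5 (L):
6 7 4
1 5 3
0 8 2

After move 6 (L):
6 7 4
1 5 3
0 8 2

After move 7 (R):
6 7 4
1 5 3
8 0 2

After move 8 (U):
6 7 4
1 0 3
8 5 2

After move 9 (U):
6 0 4
1 7 3
8 5 2

After move 10 (R):
6 4 0
1 7 3
8 5 2

After move 11 (D):
6 4 3
1 7 0
8 5 2

After move 12 (R):
6 4 3
1 7 0
8 5 2

Answer: 6 4 3
1 7 0
8 5 2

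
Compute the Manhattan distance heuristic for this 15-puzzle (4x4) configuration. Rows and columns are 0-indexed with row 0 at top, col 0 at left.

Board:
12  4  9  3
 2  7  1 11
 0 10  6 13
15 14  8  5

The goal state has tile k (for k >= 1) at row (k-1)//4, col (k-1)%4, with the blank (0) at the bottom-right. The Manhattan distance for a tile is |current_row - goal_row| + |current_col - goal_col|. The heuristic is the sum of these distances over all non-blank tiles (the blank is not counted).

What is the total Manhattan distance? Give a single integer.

Answer: 36

Derivation:
Tile 12: (0,0)->(2,3) = 5
Tile 4: (0,1)->(0,3) = 2
Tile 9: (0,2)->(2,0) = 4
Tile 3: (0,3)->(0,2) = 1
Tile 2: (1,0)->(0,1) = 2
Tile 7: (1,1)->(1,2) = 1
Tile 1: (1,2)->(0,0) = 3
Tile 11: (1,3)->(2,2) = 2
Tile 10: (2,1)->(2,1) = 0
Tile 6: (2,2)->(1,1) = 2
Tile 13: (2,3)->(3,0) = 4
Tile 15: (3,0)->(3,2) = 2
Tile 14: (3,1)->(3,1) = 0
Tile 8: (3,2)->(1,3) = 3
Tile 5: (3,3)->(1,0) = 5
Sum: 5 + 2 + 4 + 1 + 2 + 1 + 3 + 2 + 0 + 2 + 4 + 2 + 0 + 3 + 5 = 36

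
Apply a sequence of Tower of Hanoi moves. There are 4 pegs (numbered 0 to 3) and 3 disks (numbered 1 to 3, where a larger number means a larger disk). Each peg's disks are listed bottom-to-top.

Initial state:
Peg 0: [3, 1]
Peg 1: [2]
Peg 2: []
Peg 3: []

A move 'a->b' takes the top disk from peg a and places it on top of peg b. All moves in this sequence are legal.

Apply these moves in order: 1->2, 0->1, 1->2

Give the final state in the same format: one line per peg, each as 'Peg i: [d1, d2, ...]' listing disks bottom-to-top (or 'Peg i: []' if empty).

After move 1 (1->2):
Peg 0: [3, 1]
Peg 1: []
Peg 2: [2]
Peg 3: []

After move 2 (0->1):
Peg 0: [3]
Peg 1: [1]
Peg 2: [2]
Peg 3: []

After move 3 (1->2):
Peg 0: [3]
Peg 1: []
Peg 2: [2, 1]
Peg 3: []

Answer: Peg 0: [3]
Peg 1: []
Peg 2: [2, 1]
Peg 3: []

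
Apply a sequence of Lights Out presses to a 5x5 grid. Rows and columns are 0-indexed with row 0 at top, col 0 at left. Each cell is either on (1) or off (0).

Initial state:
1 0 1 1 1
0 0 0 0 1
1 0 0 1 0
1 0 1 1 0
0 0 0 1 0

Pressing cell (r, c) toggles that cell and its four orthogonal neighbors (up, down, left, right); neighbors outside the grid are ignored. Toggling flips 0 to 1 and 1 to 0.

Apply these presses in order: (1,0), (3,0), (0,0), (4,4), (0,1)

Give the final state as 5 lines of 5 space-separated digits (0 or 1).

Answer: 0 0 0 1 1
0 0 0 0 1
1 0 0 1 0
0 1 1 1 1
1 0 0 0 1

Derivation:
After press 1 at (1,0):
0 0 1 1 1
1 1 0 0 1
0 0 0 1 0
1 0 1 1 0
0 0 0 1 0

After press 2 at (3,0):
0 0 1 1 1
1 1 0 0 1
1 0 0 1 0
0 1 1 1 0
1 0 0 1 0

After press 3 at (0,0):
1 1 1 1 1
0 1 0 0 1
1 0 0 1 0
0 1 1 1 0
1 0 0 1 0

After press 4 at (4,4):
1 1 1 1 1
0 1 0 0 1
1 0 0 1 0
0 1 1 1 1
1 0 0 0 1

After press 5 at (0,1):
0 0 0 1 1
0 0 0 0 1
1 0 0 1 0
0 1 1 1 1
1 0 0 0 1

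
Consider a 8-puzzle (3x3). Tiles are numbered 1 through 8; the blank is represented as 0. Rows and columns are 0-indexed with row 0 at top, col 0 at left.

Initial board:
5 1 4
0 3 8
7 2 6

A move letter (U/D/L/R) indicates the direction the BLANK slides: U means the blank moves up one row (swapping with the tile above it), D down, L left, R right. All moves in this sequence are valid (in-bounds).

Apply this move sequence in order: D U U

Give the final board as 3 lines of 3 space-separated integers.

After move 1 (D):
5 1 4
7 3 8
0 2 6

After move 2 (U):
5 1 4
0 3 8
7 2 6

After move 3 (U):
0 1 4
5 3 8
7 2 6

Answer: 0 1 4
5 3 8
7 2 6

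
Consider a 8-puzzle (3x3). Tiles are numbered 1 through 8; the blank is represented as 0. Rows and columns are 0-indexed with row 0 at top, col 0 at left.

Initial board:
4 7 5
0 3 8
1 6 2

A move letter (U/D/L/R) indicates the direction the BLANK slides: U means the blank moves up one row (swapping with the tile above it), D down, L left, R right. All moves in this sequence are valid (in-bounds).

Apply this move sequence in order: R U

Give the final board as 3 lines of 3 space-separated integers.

After move 1 (R):
4 7 5
3 0 8
1 6 2

After move 2 (U):
4 0 5
3 7 8
1 6 2

Answer: 4 0 5
3 7 8
1 6 2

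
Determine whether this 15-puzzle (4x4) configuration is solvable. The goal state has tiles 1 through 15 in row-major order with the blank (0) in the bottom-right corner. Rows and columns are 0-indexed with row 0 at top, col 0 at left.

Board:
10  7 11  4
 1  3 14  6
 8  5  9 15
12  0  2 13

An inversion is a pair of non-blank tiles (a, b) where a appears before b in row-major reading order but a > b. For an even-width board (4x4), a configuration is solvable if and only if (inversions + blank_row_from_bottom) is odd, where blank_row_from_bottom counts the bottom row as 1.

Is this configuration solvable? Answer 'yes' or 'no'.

Answer: yes

Derivation:
Inversions: 44
Blank is in row 3 (0-indexed from top), which is row 1 counting from the bottom (bottom = 1).
44 + 1 = 45, which is odd, so the puzzle is solvable.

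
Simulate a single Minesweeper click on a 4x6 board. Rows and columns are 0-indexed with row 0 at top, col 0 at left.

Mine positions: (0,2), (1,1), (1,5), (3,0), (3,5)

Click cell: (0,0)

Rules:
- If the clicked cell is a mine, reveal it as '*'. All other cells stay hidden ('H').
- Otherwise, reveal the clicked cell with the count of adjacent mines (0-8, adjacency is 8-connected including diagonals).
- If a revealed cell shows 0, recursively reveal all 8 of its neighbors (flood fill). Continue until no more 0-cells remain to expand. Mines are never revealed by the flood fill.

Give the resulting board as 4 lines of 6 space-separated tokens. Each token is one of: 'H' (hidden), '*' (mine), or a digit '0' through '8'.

1 H H H H H
H H H H H H
H H H H H H
H H H H H H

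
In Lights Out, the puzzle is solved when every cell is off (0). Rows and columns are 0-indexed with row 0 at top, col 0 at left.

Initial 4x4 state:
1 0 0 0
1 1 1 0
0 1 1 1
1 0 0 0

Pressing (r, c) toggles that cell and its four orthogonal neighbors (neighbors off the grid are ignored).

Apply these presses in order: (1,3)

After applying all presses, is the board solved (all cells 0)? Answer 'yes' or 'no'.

Answer: no

Derivation:
After press 1 at (1,3):
1 0 0 1
1 1 0 1
0 1 1 0
1 0 0 0

Lights still on: 8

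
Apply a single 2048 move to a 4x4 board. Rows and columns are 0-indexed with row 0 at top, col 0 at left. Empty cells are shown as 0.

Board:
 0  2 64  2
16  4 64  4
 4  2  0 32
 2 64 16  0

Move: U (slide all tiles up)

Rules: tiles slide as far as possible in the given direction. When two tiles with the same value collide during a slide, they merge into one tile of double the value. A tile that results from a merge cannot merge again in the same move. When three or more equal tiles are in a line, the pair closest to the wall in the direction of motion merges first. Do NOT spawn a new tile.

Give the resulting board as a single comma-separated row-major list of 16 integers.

Answer: 16, 2, 128, 2, 4, 4, 16, 4, 2, 2, 0, 32, 0, 64, 0, 0

Derivation:
Slide up:
col 0: [0, 16, 4, 2] -> [16, 4, 2, 0]
col 1: [2, 4, 2, 64] -> [2, 4, 2, 64]
col 2: [64, 64, 0, 16] -> [128, 16, 0, 0]
col 3: [2, 4, 32, 0] -> [2, 4, 32, 0]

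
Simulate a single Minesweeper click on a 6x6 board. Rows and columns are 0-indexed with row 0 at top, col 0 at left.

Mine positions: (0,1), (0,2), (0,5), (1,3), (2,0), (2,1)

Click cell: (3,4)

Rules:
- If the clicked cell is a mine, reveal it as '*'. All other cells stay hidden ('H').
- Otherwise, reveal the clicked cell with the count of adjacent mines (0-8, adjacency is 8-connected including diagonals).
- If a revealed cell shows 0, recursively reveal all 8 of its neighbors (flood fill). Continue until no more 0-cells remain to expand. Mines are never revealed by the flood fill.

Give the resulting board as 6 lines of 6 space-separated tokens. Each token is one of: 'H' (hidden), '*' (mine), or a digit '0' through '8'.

H H H H H H
H H H H 2 1
H H 2 1 1 0
2 2 1 0 0 0
0 0 0 0 0 0
0 0 0 0 0 0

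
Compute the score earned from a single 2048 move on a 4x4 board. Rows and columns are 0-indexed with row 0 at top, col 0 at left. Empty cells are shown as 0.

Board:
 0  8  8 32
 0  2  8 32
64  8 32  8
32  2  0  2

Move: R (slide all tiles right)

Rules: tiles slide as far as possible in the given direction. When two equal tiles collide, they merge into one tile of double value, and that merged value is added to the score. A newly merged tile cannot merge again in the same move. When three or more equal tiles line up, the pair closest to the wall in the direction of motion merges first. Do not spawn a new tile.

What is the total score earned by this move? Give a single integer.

Answer: 20

Derivation:
Slide right:
row 0: [0, 8, 8, 32] -> [0, 0, 16, 32]  score +16 (running 16)
row 1: [0, 2, 8, 32] -> [0, 2, 8, 32]  score +0 (running 16)
row 2: [64, 8, 32, 8] -> [64, 8, 32, 8]  score +0 (running 16)
row 3: [32, 2, 0, 2] -> [0, 0, 32, 4]  score +4 (running 20)
Board after move:
 0  0 16 32
 0  2  8 32
64  8 32  8
 0  0 32  4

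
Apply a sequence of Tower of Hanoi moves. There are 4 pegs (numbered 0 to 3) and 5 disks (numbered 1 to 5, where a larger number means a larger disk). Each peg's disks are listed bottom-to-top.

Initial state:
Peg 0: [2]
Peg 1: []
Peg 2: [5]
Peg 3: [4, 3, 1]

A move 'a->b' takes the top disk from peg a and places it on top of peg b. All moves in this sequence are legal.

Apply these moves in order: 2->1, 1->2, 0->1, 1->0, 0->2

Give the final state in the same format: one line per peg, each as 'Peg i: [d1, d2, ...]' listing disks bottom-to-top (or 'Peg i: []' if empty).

Answer: Peg 0: []
Peg 1: []
Peg 2: [5, 2]
Peg 3: [4, 3, 1]

Derivation:
After move 1 (2->1):
Peg 0: [2]
Peg 1: [5]
Peg 2: []
Peg 3: [4, 3, 1]

After move 2 (1->2):
Peg 0: [2]
Peg 1: []
Peg 2: [5]
Peg 3: [4, 3, 1]

After move 3 (0->1):
Peg 0: []
Peg 1: [2]
Peg 2: [5]
Peg 3: [4, 3, 1]

After move 4 (1->0):
Peg 0: [2]
Peg 1: []
Peg 2: [5]
Peg 3: [4, 3, 1]

After move 5 (0->2):
Peg 0: []
Peg 1: []
Peg 2: [5, 2]
Peg 3: [4, 3, 1]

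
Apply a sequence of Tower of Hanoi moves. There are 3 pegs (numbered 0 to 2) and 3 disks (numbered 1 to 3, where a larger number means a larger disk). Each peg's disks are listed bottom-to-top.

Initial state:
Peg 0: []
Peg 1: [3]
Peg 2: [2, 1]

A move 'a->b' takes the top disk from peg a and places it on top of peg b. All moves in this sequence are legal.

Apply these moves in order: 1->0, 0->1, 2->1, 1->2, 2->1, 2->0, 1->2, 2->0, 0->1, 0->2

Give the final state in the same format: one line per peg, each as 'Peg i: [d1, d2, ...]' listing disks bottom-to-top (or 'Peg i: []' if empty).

After move 1 (1->0):
Peg 0: [3]
Peg 1: []
Peg 2: [2, 1]

After move 2 (0->1):
Peg 0: []
Peg 1: [3]
Peg 2: [2, 1]

After move 3 (2->1):
Peg 0: []
Peg 1: [3, 1]
Peg 2: [2]

After move 4 (1->2):
Peg 0: []
Peg 1: [3]
Peg 2: [2, 1]

After move 5 (2->1):
Peg 0: []
Peg 1: [3, 1]
Peg 2: [2]

After move 6 (2->0):
Peg 0: [2]
Peg 1: [3, 1]
Peg 2: []

After move 7 (1->2):
Peg 0: [2]
Peg 1: [3]
Peg 2: [1]

After move 8 (2->0):
Peg 0: [2, 1]
Peg 1: [3]
Peg 2: []

After move 9 (0->1):
Peg 0: [2]
Peg 1: [3, 1]
Peg 2: []

After move 10 (0->2):
Peg 0: []
Peg 1: [3, 1]
Peg 2: [2]

Answer: Peg 0: []
Peg 1: [3, 1]
Peg 2: [2]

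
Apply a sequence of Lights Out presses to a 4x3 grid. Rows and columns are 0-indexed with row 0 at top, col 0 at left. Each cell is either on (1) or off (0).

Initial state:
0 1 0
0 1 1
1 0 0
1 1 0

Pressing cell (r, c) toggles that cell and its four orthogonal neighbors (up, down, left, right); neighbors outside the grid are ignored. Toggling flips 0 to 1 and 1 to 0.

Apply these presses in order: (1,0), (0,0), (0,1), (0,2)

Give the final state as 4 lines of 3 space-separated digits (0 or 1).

After press 1 at (1,0):
1 1 0
1 0 1
0 0 0
1 1 0

After press 2 at (0,0):
0 0 0
0 0 1
0 0 0
1 1 0

After press 3 at (0,1):
1 1 1
0 1 1
0 0 0
1 1 0

After press 4 at (0,2):
1 0 0
0 1 0
0 0 0
1 1 0

Answer: 1 0 0
0 1 0
0 0 0
1 1 0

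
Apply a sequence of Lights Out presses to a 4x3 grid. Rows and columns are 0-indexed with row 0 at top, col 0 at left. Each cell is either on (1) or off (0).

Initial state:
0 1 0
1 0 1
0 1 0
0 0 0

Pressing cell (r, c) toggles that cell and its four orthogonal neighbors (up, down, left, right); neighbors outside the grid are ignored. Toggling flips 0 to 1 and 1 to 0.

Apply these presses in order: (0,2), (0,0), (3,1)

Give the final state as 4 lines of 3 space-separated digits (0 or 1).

After press 1 at (0,2):
0 0 1
1 0 0
0 1 0
0 0 0

After press 2 at (0,0):
1 1 1
0 0 0
0 1 0
0 0 0

After press 3 at (3,1):
1 1 1
0 0 0
0 0 0
1 1 1

Answer: 1 1 1
0 0 0
0 0 0
1 1 1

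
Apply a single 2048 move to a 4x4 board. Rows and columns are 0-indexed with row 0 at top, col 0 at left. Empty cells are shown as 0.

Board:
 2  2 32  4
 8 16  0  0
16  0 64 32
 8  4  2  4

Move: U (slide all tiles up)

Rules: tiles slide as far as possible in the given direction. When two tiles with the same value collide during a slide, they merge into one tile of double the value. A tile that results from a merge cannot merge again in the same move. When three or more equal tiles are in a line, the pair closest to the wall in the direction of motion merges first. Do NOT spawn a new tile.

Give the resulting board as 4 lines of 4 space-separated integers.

Slide up:
col 0: [2, 8, 16, 8] -> [2, 8, 16, 8]
col 1: [2, 16, 0, 4] -> [2, 16, 4, 0]
col 2: [32, 0, 64, 2] -> [32, 64, 2, 0]
col 3: [4, 0, 32, 4] -> [4, 32, 4, 0]

Answer:  2  2 32  4
 8 16 64 32
16  4  2  4
 8  0  0  0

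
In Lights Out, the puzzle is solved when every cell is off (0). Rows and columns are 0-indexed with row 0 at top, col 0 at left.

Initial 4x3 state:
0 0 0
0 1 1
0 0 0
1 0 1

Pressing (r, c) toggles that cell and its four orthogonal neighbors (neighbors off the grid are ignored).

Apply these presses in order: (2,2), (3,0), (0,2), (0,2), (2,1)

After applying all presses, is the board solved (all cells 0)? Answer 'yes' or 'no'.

After press 1 at (2,2):
0 0 0
0 1 0
0 1 1
1 0 0

After press 2 at (3,0):
0 0 0
0 1 0
1 1 1
0 1 0

After press 3 at (0,2):
0 1 1
0 1 1
1 1 1
0 1 0

After press 4 at (0,2):
0 0 0
0 1 0
1 1 1
0 1 0

After press 5 at (2,1):
0 0 0
0 0 0
0 0 0
0 0 0

Lights still on: 0

Answer: yes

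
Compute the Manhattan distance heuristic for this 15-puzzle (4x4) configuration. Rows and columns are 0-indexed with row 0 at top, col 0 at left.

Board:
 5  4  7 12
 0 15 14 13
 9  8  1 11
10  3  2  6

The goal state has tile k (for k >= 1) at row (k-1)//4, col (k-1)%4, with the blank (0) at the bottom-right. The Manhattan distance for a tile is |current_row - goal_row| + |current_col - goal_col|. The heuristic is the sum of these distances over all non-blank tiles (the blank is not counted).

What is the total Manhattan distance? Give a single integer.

Answer: 39

Derivation:
Tile 5: at (0,0), goal (1,0), distance |0-1|+|0-0| = 1
Tile 4: at (0,1), goal (0,3), distance |0-0|+|1-3| = 2
Tile 7: at (0,2), goal (1,2), distance |0-1|+|2-2| = 1
Tile 12: at (0,3), goal (2,3), distance |0-2|+|3-3| = 2
Tile 15: at (1,1), goal (3,2), distance |1-3|+|1-2| = 3
Tile 14: at (1,2), goal (3,1), distance |1-3|+|2-1| = 3
Tile 13: at (1,3), goal (3,0), distance |1-3|+|3-0| = 5
Tile 9: at (2,0), goal (2,0), distance |2-2|+|0-0| = 0
Tile 8: at (2,1), goal (1,3), distance |2-1|+|1-3| = 3
Tile 1: at (2,2), goal (0,0), distance |2-0|+|2-0| = 4
Tile 11: at (2,3), goal (2,2), distance |2-2|+|3-2| = 1
Tile 10: at (3,0), goal (2,1), distance |3-2|+|0-1| = 2
Tile 3: at (3,1), goal (0,2), distance |3-0|+|1-2| = 4
Tile 2: at (3,2), goal (0,1), distance |3-0|+|2-1| = 4
Tile 6: at (3,3), goal (1,1), distance |3-1|+|3-1| = 4
Sum: 1 + 2 + 1 + 2 + 3 + 3 + 5 + 0 + 3 + 4 + 1 + 2 + 4 + 4 + 4 = 39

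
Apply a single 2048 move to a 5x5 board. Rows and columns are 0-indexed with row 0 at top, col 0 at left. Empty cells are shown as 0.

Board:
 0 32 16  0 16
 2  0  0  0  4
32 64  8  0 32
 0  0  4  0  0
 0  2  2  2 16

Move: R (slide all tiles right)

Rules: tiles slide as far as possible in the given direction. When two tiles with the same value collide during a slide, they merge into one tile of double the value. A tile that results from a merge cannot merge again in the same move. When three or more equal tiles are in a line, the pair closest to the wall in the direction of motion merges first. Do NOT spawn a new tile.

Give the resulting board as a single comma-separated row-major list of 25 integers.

Answer: 0, 0, 0, 32, 32, 0, 0, 0, 2, 4, 0, 32, 64, 8, 32, 0, 0, 0, 0, 4, 0, 0, 2, 4, 16

Derivation:
Slide right:
row 0: [0, 32, 16, 0, 16] -> [0, 0, 0, 32, 32]
row 1: [2, 0, 0, 0, 4] -> [0, 0, 0, 2, 4]
row 2: [32, 64, 8, 0, 32] -> [0, 32, 64, 8, 32]
row 3: [0, 0, 4, 0, 0] -> [0, 0, 0, 0, 4]
row 4: [0, 2, 2, 2, 16] -> [0, 0, 2, 4, 16]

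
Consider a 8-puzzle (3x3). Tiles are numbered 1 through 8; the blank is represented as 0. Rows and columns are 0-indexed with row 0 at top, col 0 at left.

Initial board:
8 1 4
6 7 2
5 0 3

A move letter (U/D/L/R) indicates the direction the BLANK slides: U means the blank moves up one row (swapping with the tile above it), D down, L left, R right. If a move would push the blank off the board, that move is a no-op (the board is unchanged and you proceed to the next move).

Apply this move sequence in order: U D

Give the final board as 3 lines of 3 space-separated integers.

Answer: 8 1 4
6 7 2
5 0 3

Derivation:
After move 1 (U):
8 1 4
6 0 2
5 7 3

After move 2 (D):
8 1 4
6 7 2
5 0 3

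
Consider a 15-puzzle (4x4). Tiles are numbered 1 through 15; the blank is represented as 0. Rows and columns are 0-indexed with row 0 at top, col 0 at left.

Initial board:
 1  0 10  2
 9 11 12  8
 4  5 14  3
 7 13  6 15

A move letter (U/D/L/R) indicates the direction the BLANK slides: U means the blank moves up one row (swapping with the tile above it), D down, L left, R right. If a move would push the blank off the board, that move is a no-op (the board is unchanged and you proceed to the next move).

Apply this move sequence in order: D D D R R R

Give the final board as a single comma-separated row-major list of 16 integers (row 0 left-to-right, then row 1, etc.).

Answer: 1, 11, 10, 2, 9, 5, 12, 8, 4, 13, 14, 3, 7, 6, 15, 0

Derivation:
After move 1 (D):
 1 11 10  2
 9  0 12  8
 4  5 14  3
 7 13  6 15

After move 2 (D):
 1 11 10  2
 9  5 12  8
 4  0 14  3
 7 13  6 15

After move 3 (D):
 1 11 10  2
 9  5 12  8
 4 13 14  3
 7  0  6 15

After move 4 (R):
 1 11 10  2
 9  5 12  8
 4 13 14  3
 7  6  0 15

After move 5 (R):
 1 11 10  2
 9  5 12  8
 4 13 14  3
 7  6 15  0

After move 6 (R):
 1 11 10  2
 9  5 12  8
 4 13 14  3
 7  6 15  0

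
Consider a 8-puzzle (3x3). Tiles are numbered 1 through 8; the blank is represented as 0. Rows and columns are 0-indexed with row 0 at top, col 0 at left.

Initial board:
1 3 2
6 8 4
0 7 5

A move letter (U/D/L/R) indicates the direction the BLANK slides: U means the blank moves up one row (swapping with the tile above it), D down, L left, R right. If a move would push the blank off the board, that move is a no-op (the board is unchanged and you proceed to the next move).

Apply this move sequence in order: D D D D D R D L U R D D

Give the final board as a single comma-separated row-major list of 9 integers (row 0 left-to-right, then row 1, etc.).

Answer: 1, 3, 2, 8, 7, 4, 6, 0, 5

Derivation:
After move 1 (D):
1 3 2
6 8 4
0 7 5

After move 2 (D):
1 3 2
6 8 4
0 7 5

After move 3 (D):
1 3 2
6 8 4
0 7 5

After move 4 (D):
1 3 2
6 8 4
0 7 5

After move 5 (D):
1 3 2
6 8 4
0 7 5

After move 6 (R):
1 3 2
6 8 4
7 0 5

After move 7 (D):
1 3 2
6 8 4
7 0 5

After move 8 (L):
1 3 2
6 8 4
0 7 5

After move 9 (U):
1 3 2
0 8 4
6 7 5

After move 10 (R):
1 3 2
8 0 4
6 7 5

After move 11 (D):
1 3 2
8 7 4
6 0 5

After move 12 (D):
1 3 2
8 7 4
6 0 5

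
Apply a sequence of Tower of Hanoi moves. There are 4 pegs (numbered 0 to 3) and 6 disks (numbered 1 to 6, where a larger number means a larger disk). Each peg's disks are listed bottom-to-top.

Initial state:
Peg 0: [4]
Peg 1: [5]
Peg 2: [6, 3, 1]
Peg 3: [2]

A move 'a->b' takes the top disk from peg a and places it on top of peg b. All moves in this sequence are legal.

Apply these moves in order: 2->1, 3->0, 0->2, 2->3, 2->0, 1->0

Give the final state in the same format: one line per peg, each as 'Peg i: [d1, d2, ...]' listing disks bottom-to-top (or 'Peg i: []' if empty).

After move 1 (2->1):
Peg 0: [4]
Peg 1: [5, 1]
Peg 2: [6, 3]
Peg 3: [2]

After move 2 (3->0):
Peg 0: [4, 2]
Peg 1: [5, 1]
Peg 2: [6, 3]
Peg 3: []

After move 3 (0->2):
Peg 0: [4]
Peg 1: [5, 1]
Peg 2: [6, 3, 2]
Peg 3: []

After move 4 (2->3):
Peg 0: [4]
Peg 1: [5, 1]
Peg 2: [6, 3]
Peg 3: [2]

After move 5 (2->0):
Peg 0: [4, 3]
Peg 1: [5, 1]
Peg 2: [6]
Peg 3: [2]

After move 6 (1->0):
Peg 0: [4, 3, 1]
Peg 1: [5]
Peg 2: [6]
Peg 3: [2]

Answer: Peg 0: [4, 3, 1]
Peg 1: [5]
Peg 2: [6]
Peg 3: [2]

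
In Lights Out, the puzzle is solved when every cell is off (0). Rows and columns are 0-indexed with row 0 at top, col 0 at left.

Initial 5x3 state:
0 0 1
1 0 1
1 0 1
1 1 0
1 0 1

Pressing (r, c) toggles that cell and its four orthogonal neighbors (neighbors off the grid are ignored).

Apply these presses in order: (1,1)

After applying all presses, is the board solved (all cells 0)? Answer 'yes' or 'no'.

After press 1 at (1,1):
0 1 1
0 1 0
1 1 1
1 1 0
1 0 1

Lights still on: 10

Answer: no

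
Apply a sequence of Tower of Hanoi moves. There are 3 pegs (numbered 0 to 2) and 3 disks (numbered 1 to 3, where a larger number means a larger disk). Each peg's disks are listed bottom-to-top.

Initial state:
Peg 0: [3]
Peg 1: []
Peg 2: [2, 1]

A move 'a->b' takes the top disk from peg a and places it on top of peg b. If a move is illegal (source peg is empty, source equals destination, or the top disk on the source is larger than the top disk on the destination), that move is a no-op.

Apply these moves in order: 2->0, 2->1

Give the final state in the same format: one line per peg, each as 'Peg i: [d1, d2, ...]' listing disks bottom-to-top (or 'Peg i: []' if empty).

After move 1 (2->0):
Peg 0: [3, 1]
Peg 1: []
Peg 2: [2]

After move 2 (2->1):
Peg 0: [3, 1]
Peg 1: [2]
Peg 2: []

Answer: Peg 0: [3, 1]
Peg 1: [2]
Peg 2: []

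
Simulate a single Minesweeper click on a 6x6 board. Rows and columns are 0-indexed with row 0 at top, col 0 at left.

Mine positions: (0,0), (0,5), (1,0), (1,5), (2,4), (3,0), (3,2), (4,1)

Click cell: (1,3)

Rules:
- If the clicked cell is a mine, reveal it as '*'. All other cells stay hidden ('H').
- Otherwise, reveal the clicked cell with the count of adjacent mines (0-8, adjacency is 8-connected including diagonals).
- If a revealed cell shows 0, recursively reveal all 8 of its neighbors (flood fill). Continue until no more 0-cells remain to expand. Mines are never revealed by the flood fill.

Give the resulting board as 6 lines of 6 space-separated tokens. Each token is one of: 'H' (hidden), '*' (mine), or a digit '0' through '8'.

H H H H H H
H H H 1 H H
H H H H H H
H H H H H H
H H H H H H
H H H H H H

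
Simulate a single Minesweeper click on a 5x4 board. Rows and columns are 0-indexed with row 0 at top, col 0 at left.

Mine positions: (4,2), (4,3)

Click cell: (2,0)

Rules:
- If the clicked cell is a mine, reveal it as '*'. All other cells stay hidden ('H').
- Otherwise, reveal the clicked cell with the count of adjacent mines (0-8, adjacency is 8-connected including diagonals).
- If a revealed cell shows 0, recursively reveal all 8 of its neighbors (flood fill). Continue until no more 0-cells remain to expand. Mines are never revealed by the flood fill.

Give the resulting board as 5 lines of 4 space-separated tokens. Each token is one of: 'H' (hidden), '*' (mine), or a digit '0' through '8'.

0 0 0 0
0 0 0 0
0 0 0 0
0 1 2 2
0 1 H H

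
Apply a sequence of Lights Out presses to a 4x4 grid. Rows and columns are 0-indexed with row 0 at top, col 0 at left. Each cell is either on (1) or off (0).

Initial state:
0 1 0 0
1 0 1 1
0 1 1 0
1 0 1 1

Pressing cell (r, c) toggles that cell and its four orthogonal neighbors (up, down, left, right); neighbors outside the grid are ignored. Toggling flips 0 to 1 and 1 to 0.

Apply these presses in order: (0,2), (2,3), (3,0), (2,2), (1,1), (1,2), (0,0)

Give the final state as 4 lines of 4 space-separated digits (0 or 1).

After press 1 at (0,2):
0 0 1 1
1 0 0 1
0 1 1 0
1 0 1 1

After press 2 at (2,3):
0 0 1 1
1 0 0 0
0 1 0 1
1 0 1 0

After press 3 at (3,0):
0 0 1 1
1 0 0 0
1 1 0 1
0 1 1 0

After press 4 at (2,2):
0 0 1 1
1 0 1 0
1 0 1 0
0 1 0 0

After press 5 at (1,1):
0 1 1 1
0 1 0 0
1 1 1 0
0 1 0 0

After press 6 at (1,2):
0 1 0 1
0 0 1 1
1 1 0 0
0 1 0 0

After press 7 at (0,0):
1 0 0 1
1 0 1 1
1 1 0 0
0 1 0 0

Answer: 1 0 0 1
1 0 1 1
1 1 0 0
0 1 0 0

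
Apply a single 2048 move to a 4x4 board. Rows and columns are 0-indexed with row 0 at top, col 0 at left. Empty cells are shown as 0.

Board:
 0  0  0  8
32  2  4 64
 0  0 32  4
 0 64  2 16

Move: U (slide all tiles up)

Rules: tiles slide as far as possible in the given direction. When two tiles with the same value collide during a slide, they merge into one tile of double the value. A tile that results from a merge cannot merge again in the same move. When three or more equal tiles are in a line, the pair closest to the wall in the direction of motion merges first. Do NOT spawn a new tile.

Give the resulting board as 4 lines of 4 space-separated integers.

Slide up:
col 0: [0, 32, 0, 0] -> [32, 0, 0, 0]
col 1: [0, 2, 0, 64] -> [2, 64, 0, 0]
col 2: [0, 4, 32, 2] -> [4, 32, 2, 0]
col 3: [8, 64, 4, 16] -> [8, 64, 4, 16]

Answer: 32  2  4  8
 0 64 32 64
 0  0  2  4
 0  0  0 16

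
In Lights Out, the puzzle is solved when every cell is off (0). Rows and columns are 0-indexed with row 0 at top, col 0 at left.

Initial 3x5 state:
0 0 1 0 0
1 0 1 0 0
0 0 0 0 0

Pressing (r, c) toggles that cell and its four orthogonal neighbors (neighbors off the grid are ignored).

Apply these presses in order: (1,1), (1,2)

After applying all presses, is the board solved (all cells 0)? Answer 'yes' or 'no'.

After press 1 at (1,1):
0 1 1 0 0
0 1 0 0 0
0 1 0 0 0

After press 2 at (1,2):
0 1 0 0 0
0 0 1 1 0
0 1 1 0 0

Lights still on: 5

Answer: no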